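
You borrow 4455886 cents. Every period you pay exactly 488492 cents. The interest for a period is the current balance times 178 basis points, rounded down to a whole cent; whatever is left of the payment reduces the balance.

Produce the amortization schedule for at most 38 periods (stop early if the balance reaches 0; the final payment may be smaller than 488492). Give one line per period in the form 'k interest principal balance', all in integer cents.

1. interest=⌊4455886·178/10000⌋=79314; principal=488492-79314=409178; balance=4455886-409178=4046708
2. interest=⌊4046708·178/10000⌋=72031; principal=488492-72031=416461; balance=4046708-416461=3630247
3. interest=⌊3630247·178/10000⌋=64618; principal=488492-64618=423874; balance=3630247-423874=3206373
4. interest=⌊3206373·178/10000⌋=57073; principal=488492-57073=431419; balance=3206373-431419=2774954
5. interest=⌊2774954·178/10000⌋=49394; principal=488492-49394=439098; balance=2774954-439098=2335856
6. interest=⌊2335856·178/10000⌋=41578; principal=488492-41578=446914; balance=2335856-446914=1888942
7. interest=⌊1888942·178/10000⌋=33623; principal=488492-33623=454869; balance=1888942-454869=1434073
8. interest=⌊1434073·178/10000⌋=25526; principal=488492-25526=462966; balance=1434073-462966=971107
9. interest=⌊971107·178/10000⌋=17285; principal=488492-17285=471207; balance=971107-471207=499900
10. interest=⌊499900·178/10000⌋=8898; principal=488492-8898=479594; balance=499900-479594=20306
11. interest=⌊20306·178/10000⌋=361; principal=min(488492-361,20306)=20306; balance=20306-20306=0

1 79314 409178 4046708
2 72031 416461 3630247
3 64618 423874 3206373
4 57073 431419 2774954
5 49394 439098 2335856
6 41578 446914 1888942
7 33623 454869 1434073
8 25526 462966 971107
9 17285 471207 499900
10 8898 479594 20306
11 361 20306 0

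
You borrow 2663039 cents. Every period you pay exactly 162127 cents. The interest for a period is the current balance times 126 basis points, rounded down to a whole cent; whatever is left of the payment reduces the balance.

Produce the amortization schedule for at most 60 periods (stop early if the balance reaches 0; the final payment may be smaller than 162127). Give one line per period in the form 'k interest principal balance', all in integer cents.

1 33554 128573 2534466
2 31934 130193 2404273
3 30293 131834 2272439
4 28632 133495 2138944
5 26950 135177 2003767
6 25247 136880 1866887
7 23522 138605 1728282
8 21776 140351 1587931
9 20007 142120 1445811
10 18217 143910 1301901
11 16403 145724 1156177
12 14567 147560 1008617
13 12708 149419 859198
14 10825 151302 707896
15 8919 153208 554688
16 6989 155138 399550
17 5034 157093 242457
18 3054 159073 83384
19 1050 83384 0

1. interest=⌊2663039·126/10000⌋=33554; principal=162127-33554=128573; balance=2663039-128573=2534466
2. interest=⌊2534466·126/10000⌋=31934; principal=162127-31934=130193; balance=2534466-130193=2404273
3. interest=⌊2404273·126/10000⌋=30293; principal=162127-30293=131834; balance=2404273-131834=2272439
4. interest=⌊2272439·126/10000⌋=28632; principal=162127-28632=133495; balance=2272439-133495=2138944
5. interest=⌊2138944·126/10000⌋=26950; principal=162127-26950=135177; balance=2138944-135177=2003767
6. interest=⌊2003767·126/10000⌋=25247; principal=162127-25247=136880; balance=2003767-136880=1866887
7. interest=⌊1866887·126/10000⌋=23522; principal=162127-23522=138605; balance=1866887-138605=1728282
8. interest=⌊1728282·126/10000⌋=21776; principal=162127-21776=140351; balance=1728282-140351=1587931
9. interest=⌊1587931·126/10000⌋=20007; principal=162127-20007=142120; balance=1587931-142120=1445811
10. interest=⌊1445811·126/10000⌋=18217; principal=162127-18217=143910; balance=1445811-143910=1301901
11. interest=⌊1301901·126/10000⌋=16403; principal=162127-16403=145724; balance=1301901-145724=1156177
12. interest=⌊1156177·126/10000⌋=14567; principal=162127-14567=147560; balance=1156177-147560=1008617
13. interest=⌊1008617·126/10000⌋=12708; principal=162127-12708=149419; balance=1008617-149419=859198
14. interest=⌊859198·126/10000⌋=10825; principal=162127-10825=151302; balance=859198-151302=707896
15. interest=⌊707896·126/10000⌋=8919; principal=162127-8919=153208; balance=707896-153208=554688
16. interest=⌊554688·126/10000⌋=6989; principal=162127-6989=155138; balance=554688-155138=399550
17. interest=⌊399550·126/10000⌋=5034; principal=162127-5034=157093; balance=399550-157093=242457
18. interest=⌊242457·126/10000⌋=3054; principal=162127-3054=159073; balance=242457-159073=83384
19. interest=⌊83384·126/10000⌋=1050; principal=min(162127-1050,83384)=83384; balance=83384-83384=0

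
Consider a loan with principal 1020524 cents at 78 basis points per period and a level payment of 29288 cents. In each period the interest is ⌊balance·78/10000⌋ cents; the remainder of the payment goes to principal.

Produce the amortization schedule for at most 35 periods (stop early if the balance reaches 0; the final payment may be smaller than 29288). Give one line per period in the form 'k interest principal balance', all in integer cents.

1. interest=⌊1020524·78/10000⌋=7960; principal=29288-7960=21328; balance=1020524-21328=999196
2. interest=⌊999196·78/10000⌋=7793; principal=29288-7793=21495; balance=999196-21495=977701
3. interest=⌊977701·78/10000⌋=7626; principal=29288-7626=21662; balance=977701-21662=956039
4. interest=⌊956039·78/10000⌋=7457; principal=29288-7457=21831; balance=956039-21831=934208
5. interest=⌊934208·78/10000⌋=7286; principal=29288-7286=22002; balance=934208-22002=912206
6. interest=⌊912206·78/10000⌋=7115; principal=29288-7115=22173; balance=912206-22173=890033
7. interest=⌊890033·78/10000⌋=6942; principal=29288-6942=22346; balance=890033-22346=867687
8. interest=⌊867687·78/10000⌋=6767; principal=29288-6767=22521; balance=867687-22521=845166
9. interest=⌊845166·78/10000⌋=6592; principal=29288-6592=22696; balance=845166-22696=822470
10. interest=⌊822470·78/10000⌋=6415; principal=29288-6415=22873; balance=822470-22873=799597
11. interest=⌊799597·78/10000⌋=6236; principal=29288-6236=23052; balance=799597-23052=776545
12. interest=⌊776545·78/10000⌋=6057; principal=29288-6057=23231; balance=776545-23231=753314
13. interest=⌊753314·78/10000⌋=5875; principal=29288-5875=23413; balance=753314-23413=729901
14. interest=⌊729901·78/10000⌋=5693; principal=29288-5693=23595; balance=729901-23595=706306
15. interest=⌊706306·78/10000⌋=5509; principal=29288-5509=23779; balance=706306-23779=682527
16. interest=⌊682527·78/10000⌋=5323; principal=29288-5323=23965; balance=682527-23965=658562
17. interest=⌊658562·78/10000⌋=5136; principal=29288-5136=24152; balance=658562-24152=634410
18. interest=⌊634410·78/10000⌋=4948; principal=29288-4948=24340; balance=634410-24340=610070
19. interest=⌊610070·78/10000⌋=4758; principal=29288-4758=24530; balance=610070-24530=585540
20. interest=⌊585540·78/10000⌋=4567; principal=29288-4567=24721; balance=585540-24721=560819
21. interest=⌊560819·78/10000⌋=4374; principal=29288-4374=24914; balance=560819-24914=535905
22. interest=⌊535905·78/10000⌋=4180; principal=29288-4180=25108; balance=535905-25108=510797
23. interest=⌊510797·78/10000⌋=3984; principal=29288-3984=25304; balance=510797-25304=485493
24. interest=⌊485493·78/10000⌋=3786; principal=29288-3786=25502; balance=485493-25502=459991
25. interest=⌊459991·78/10000⌋=3587; principal=29288-3587=25701; balance=459991-25701=434290
26. interest=⌊434290·78/10000⌋=3387; principal=29288-3387=25901; balance=434290-25901=408389
27. interest=⌊408389·78/10000⌋=3185; principal=29288-3185=26103; balance=408389-26103=382286
28. interest=⌊382286·78/10000⌋=2981; principal=29288-2981=26307; balance=382286-26307=355979
29. interest=⌊355979·78/10000⌋=2776; principal=29288-2776=26512; balance=355979-26512=329467
30. interest=⌊329467·78/10000⌋=2569; principal=29288-2569=26719; balance=329467-26719=302748
31. interest=⌊302748·78/10000⌋=2361; principal=29288-2361=26927; balance=302748-26927=275821
32. interest=⌊275821·78/10000⌋=2151; principal=29288-2151=27137; balance=275821-27137=248684
33. interest=⌊248684·78/10000⌋=1939; principal=29288-1939=27349; balance=248684-27349=221335
34. interest=⌊221335·78/10000⌋=1726; principal=29288-1726=27562; balance=221335-27562=193773
35. interest=⌊193773·78/10000⌋=1511; principal=29288-1511=27777; balance=193773-27777=165996

1 7960 21328 999196
2 7793 21495 977701
3 7626 21662 956039
4 7457 21831 934208
5 7286 22002 912206
6 7115 22173 890033
7 6942 22346 867687
8 6767 22521 845166
9 6592 22696 822470
10 6415 22873 799597
11 6236 23052 776545
12 6057 23231 753314
13 5875 23413 729901
14 5693 23595 706306
15 5509 23779 682527
16 5323 23965 658562
17 5136 24152 634410
18 4948 24340 610070
19 4758 24530 585540
20 4567 24721 560819
21 4374 24914 535905
22 4180 25108 510797
23 3984 25304 485493
24 3786 25502 459991
25 3587 25701 434290
26 3387 25901 408389
27 3185 26103 382286
28 2981 26307 355979
29 2776 26512 329467
30 2569 26719 302748
31 2361 26927 275821
32 2151 27137 248684
33 1939 27349 221335
34 1726 27562 193773
35 1511 27777 165996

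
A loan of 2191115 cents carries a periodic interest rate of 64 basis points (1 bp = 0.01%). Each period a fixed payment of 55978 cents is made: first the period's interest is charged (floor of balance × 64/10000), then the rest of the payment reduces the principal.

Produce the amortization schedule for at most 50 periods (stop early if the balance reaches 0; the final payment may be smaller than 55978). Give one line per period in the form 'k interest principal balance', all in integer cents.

1. interest=⌊2191115·64/10000⌋=14023; principal=55978-14023=41955; balance=2191115-41955=2149160
2. interest=⌊2149160·64/10000⌋=13754; principal=55978-13754=42224; balance=2149160-42224=2106936
3. interest=⌊2106936·64/10000⌋=13484; principal=55978-13484=42494; balance=2106936-42494=2064442
4. interest=⌊2064442·64/10000⌋=13212; principal=55978-13212=42766; balance=2064442-42766=2021676
5. interest=⌊2021676·64/10000⌋=12938; principal=55978-12938=43040; balance=2021676-43040=1978636
6. interest=⌊1978636·64/10000⌋=12663; principal=55978-12663=43315; balance=1978636-43315=1935321
7. interest=⌊1935321·64/10000⌋=12386; principal=55978-12386=43592; balance=1935321-43592=1891729
8. interest=⌊1891729·64/10000⌋=12107; principal=55978-12107=43871; balance=1891729-43871=1847858
9. interest=⌊1847858·64/10000⌋=11826; principal=55978-11826=44152; balance=1847858-44152=1803706
10. interest=⌊1803706·64/10000⌋=11543; principal=55978-11543=44435; balance=1803706-44435=1759271
11. interest=⌊1759271·64/10000⌋=11259; principal=55978-11259=44719; balance=1759271-44719=1714552
12. interest=⌊1714552·64/10000⌋=10973; principal=55978-10973=45005; balance=1714552-45005=1669547
13. interest=⌊1669547·64/10000⌋=10685; principal=55978-10685=45293; balance=1669547-45293=1624254
14. interest=⌊1624254·64/10000⌋=10395; principal=55978-10395=45583; balance=1624254-45583=1578671
15. interest=⌊1578671·64/10000⌋=10103; principal=55978-10103=45875; balance=1578671-45875=1532796
16. interest=⌊1532796·64/10000⌋=9809; principal=55978-9809=46169; balance=1532796-46169=1486627
17. interest=⌊1486627·64/10000⌋=9514; principal=55978-9514=46464; balance=1486627-46464=1440163
18. interest=⌊1440163·64/10000⌋=9217; principal=55978-9217=46761; balance=1440163-46761=1393402
19. interest=⌊1393402·64/10000⌋=8917; principal=55978-8917=47061; balance=1393402-47061=1346341
20. interest=⌊1346341·64/10000⌋=8616; principal=55978-8616=47362; balance=1346341-47362=1298979
21. interest=⌊1298979·64/10000⌋=8313; principal=55978-8313=47665; balance=1298979-47665=1251314
22. interest=⌊1251314·64/10000⌋=8008; principal=55978-8008=47970; balance=1251314-47970=1203344
23. interest=⌊1203344·64/10000⌋=7701; principal=55978-7701=48277; balance=1203344-48277=1155067
24. interest=⌊1155067·64/10000⌋=7392; principal=55978-7392=48586; balance=1155067-48586=1106481
25. interest=⌊1106481·64/10000⌋=7081; principal=55978-7081=48897; balance=1106481-48897=1057584
26. interest=⌊1057584·64/10000⌋=6768; principal=55978-6768=49210; balance=1057584-49210=1008374
27. interest=⌊1008374·64/10000⌋=6453; principal=55978-6453=49525; balance=1008374-49525=958849
28. interest=⌊958849·64/10000⌋=6136; principal=55978-6136=49842; balance=958849-49842=909007
29. interest=⌊909007·64/10000⌋=5817; principal=55978-5817=50161; balance=909007-50161=858846
30. interest=⌊858846·64/10000⌋=5496; principal=55978-5496=50482; balance=858846-50482=808364
31. interest=⌊808364·64/10000⌋=5173; principal=55978-5173=50805; balance=808364-50805=757559
32. interest=⌊757559·64/10000⌋=4848; principal=55978-4848=51130; balance=757559-51130=706429
33. interest=⌊706429·64/10000⌋=4521; principal=55978-4521=51457; balance=706429-51457=654972
34. interest=⌊654972·64/10000⌋=4191; principal=55978-4191=51787; balance=654972-51787=603185
35. interest=⌊603185·64/10000⌋=3860; principal=55978-3860=52118; balance=603185-52118=551067
36. interest=⌊551067·64/10000⌋=3526; principal=55978-3526=52452; balance=551067-52452=498615
37. interest=⌊498615·64/10000⌋=3191; principal=55978-3191=52787; balance=498615-52787=445828
38. interest=⌊445828·64/10000⌋=2853; principal=55978-2853=53125; balance=445828-53125=392703
39. interest=⌊392703·64/10000⌋=2513; principal=55978-2513=53465; balance=392703-53465=339238
40. interest=⌊339238·64/10000⌋=2171; principal=55978-2171=53807; balance=339238-53807=285431
41. interest=⌊285431·64/10000⌋=1826; principal=55978-1826=54152; balance=285431-54152=231279
42. interest=⌊231279·64/10000⌋=1480; principal=55978-1480=54498; balance=231279-54498=176781
43. interest=⌊176781·64/10000⌋=1131; principal=55978-1131=54847; balance=176781-54847=121934
44. interest=⌊121934·64/10000⌋=780; principal=55978-780=55198; balance=121934-55198=66736
45. interest=⌊66736·64/10000⌋=427; principal=55978-427=55551; balance=66736-55551=11185
46. interest=⌊11185·64/10000⌋=71; principal=min(55978-71,11185)=11185; balance=11185-11185=0

1 14023 41955 2149160
2 13754 42224 2106936
3 13484 42494 2064442
4 13212 42766 2021676
5 12938 43040 1978636
6 12663 43315 1935321
7 12386 43592 1891729
8 12107 43871 1847858
9 11826 44152 1803706
10 11543 44435 1759271
11 11259 44719 1714552
12 10973 45005 1669547
13 10685 45293 1624254
14 10395 45583 1578671
15 10103 45875 1532796
16 9809 46169 1486627
17 9514 46464 1440163
18 9217 46761 1393402
19 8917 47061 1346341
20 8616 47362 1298979
21 8313 47665 1251314
22 8008 47970 1203344
23 7701 48277 1155067
24 7392 48586 1106481
25 7081 48897 1057584
26 6768 49210 1008374
27 6453 49525 958849
28 6136 49842 909007
29 5817 50161 858846
30 5496 50482 808364
31 5173 50805 757559
32 4848 51130 706429
33 4521 51457 654972
34 4191 51787 603185
35 3860 52118 551067
36 3526 52452 498615
37 3191 52787 445828
38 2853 53125 392703
39 2513 53465 339238
40 2171 53807 285431
41 1826 54152 231279
42 1480 54498 176781
43 1131 54847 121934
44 780 55198 66736
45 427 55551 11185
46 71 11185 0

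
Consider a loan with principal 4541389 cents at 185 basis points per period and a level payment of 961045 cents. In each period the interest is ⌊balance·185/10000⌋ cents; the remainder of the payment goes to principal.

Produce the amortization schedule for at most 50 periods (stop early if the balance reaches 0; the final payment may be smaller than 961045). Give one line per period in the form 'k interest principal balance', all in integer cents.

1. interest=⌊4541389·185/10000⌋=84015; principal=961045-84015=877030; balance=4541389-877030=3664359
2. interest=⌊3664359·185/10000⌋=67790; principal=961045-67790=893255; balance=3664359-893255=2771104
3. interest=⌊2771104·185/10000⌋=51265; principal=961045-51265=909780; balance=2771104-909780=1861324
4. interest=⌊1861324·185/10000⌋=34434; principal=961045-34434=926611; balance=1861324-926611=934713
5. interest=⌊934713·185/10000⌋=17292; principal=min(961045-17292,934713)=934713; balance=934713-934713=0

1 84015 877030 3664359
2 67790 893255 2771104
3 51265 909780 1861324
4 34434 926611 934713
5 17292 934713 0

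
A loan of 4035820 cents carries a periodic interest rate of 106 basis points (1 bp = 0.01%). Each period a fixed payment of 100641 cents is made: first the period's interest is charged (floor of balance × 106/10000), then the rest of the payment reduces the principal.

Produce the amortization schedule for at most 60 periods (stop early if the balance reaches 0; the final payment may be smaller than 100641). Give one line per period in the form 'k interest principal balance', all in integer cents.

1 42779 57862 3977958
2 42166 58475 3919483
3 41546 59095 3860388
4 40920 59721 3800667
5 40287 60354 3740313
6 39647 60994 3679319
7 39000 61641 3617678
8 38347 62294 3555384
9 37687 62954 3492430
10 37019 63622 3428808
11 36345 64296 3364512
12 35663 64978 3299534
13 34975 65666 3233868
14 34279 66362 3167506
15 33575 67066 3100440
16 32864 67777 3032663
17 32146 68495 2964168
18 31420 69221 2894947
19 30686 69955 2824992
20 29944 70697 2754295
21 29195 71446 2682849
22 28438 72203 2610646
23 27672 72969 2537677
24 26899 73742 2463935
25 26117 74524 2389411
26 25327 75314 2314097
27 24529 76112 2237985
28 23722 76919 2161066
29 22907 77734 2083332
30 22083 78558 2004774
31 21250 79391 1925383
32 20409 80232 1845151
33 19558 81083 1764068
34 18699 81942 1682126
35 17830 82811 1599315
36 16952 83689 1515626
37 16065 84576 1431050
38 15169 85472 1345578
39 14263 86378 1259200
40 13347 87294 1171906
41 12422 88219 1083687
42 11487 89154 994533
43 10542 90099 904434
44 9587 91054 813380
45 8621 92020 721360
46 7646 92995 628365
47 6660 93981 534384
48 5664 94977 439407
49 4657 95984 343423
50 3640 97001 246422
51 2612 98029 148393
52 1572 99069 49324
53 522 49324 0

1. interest=⌊4035820·106/10000⌋=42779; principal=100641-42779=57862; balance=4035820-57862=3977958
2. interest=⌊3977958·106/10000⌋=42166; principal=100641-42166=58475; balance=3977958-58475=3919483
3. interest=⌊3919483·106/10000⌋=41546; principal=100641-41546=59095; balance=3919483-59095=3860388
4. interest=⌊3860388·106/10000⌋=40920; principal=100641-40920=59721; balance=3860388-59721=3800667
5. interest=⌊3800667·106/10000⌋=40287; principal=100641-40287=60354; balance=3800667-60354=3740313
6. interest=⌊3740313·106/10000⌋=39647; principal=100641-39647=60994; balance=3740313-60994=3679319
7. interest=⌊3679319·106/10000⌋=39000; principal=100641-39000=61641; balance=3679319-61641=3617678
8. interest=⌊3617678·106/10000⌋=38347; principal=100641-38347=62294; balance=3617678-62294=3555384
9. interest=⌊3555384·106/10000⌋=37687; principal=100641-37687=62954; balance=3555384-62954=3492430
10. interest=⌊3492430·106/10000⌋=37019; principal=100641-37019=63622; balance=3492430-63622=3428808
11. interest=⌊3428808·106/10000⌋=36345; principal=100641-36345=64296; balance=3428808-64296=3364512
12. interest=⌊3364512·106/10000⌋=35663; principal=100641-35663=64978; balance=3364512-64978=3299534
13. interest=⌊3299534·106/10000⌋=34975; principal=100641-34975=65666; balance=3299534-65666=3233868
14. interest=⌊3233868·106/10000⌋=34279; principal=100641-34279=66362; balance=3233868-66362=3167506
15. interest=⌊3167506·106/10000⌋=33575; principal=100641-33575=67066; balance=3167506-67066=3100440
16. interest=⌊3100440·106/10000⌋=32864; principal=100641-32864=67777; balance=3100440-67777=3032663
17. interest=⌊3032663·106/10000⌋=32146; principal=100641-32146=68495; balance=3032663-68495=2964168
18. interest=⌊2964168·106/10000⌋=31420; principal=100641-31420=69221; balance=2964168-69221=2894947
19. interest=⌊2894947·106/10000⌋=30686; principal=100641-30686=69955; balance=2894947-69955=2824992
20. interest=⌊2824992·106/10000⌋=29944; principal=100641-29944=70697; balance=2824992-70697=2754295
21. interest=⌊2754295·106/10000⌋=29195; principal=100641-29195=71446; balance=2754295-71446=2682849
22. interest=⌊2682849·106/10000⌋=28438; principal=100641-28438=72203; balance=2682849-72203=2610646
23. interest=⌊2610646·106/10000⌋=27672; principal=100641-27672=72969; balance=2610646-72969=2537677
24. interest=⌊2537677·106/10000⌋=26899; principal=100641-26899=73742; balance=2537677-73742=2463935
25. interest=⌊2463935·106/10000⌋=26117; principal=100641-26117=74524; balance=2463935-74524=2389411
26. interest=⌊2389411·106/10000⌋=25327; principal=100641-25327=75314; balance=2389411-75314=2314097
27. interest=⌊2314097·106/10000⌋=24529; principal=100641-24529=76112; balance=2314097-76112=2237985
28. interest=⌊2237985·106/10000⌋=23722; principal=100641-23722=76919; balance=2237985-76919=2161066
29. interest=⌊2161066·106/10000⌋=22907; principal=100641-22907=77734; balance=2161066-77734=2083332
30. interest=⌊2083332·106/10000⌋=22083; principal=100641-22083=78558; balance=2083332-78558=2004774
31. interest=⌊2004774·106/10000⌋=21250; principal=100641-21250=79391; balance=2004774-79391=1925383
32. interest=⌊1925383·106/10000⌋=20409; principal=100641-20409=80232; balance=1925383-80232=1845151
33. interest=⌊1845151·106/10000⌋=19558; principal=100641-19558=81083; balance=1845151-81083=1764068
34. interest=⌊1764068·106/10000⌋=18699; principal=100641-18699=81942; balance=1764068-81942=1682126
35. interest=⌊1682126·106/10000⌋=17830; principal=100641-17830=82811; balance=1682126-82811=1599315
36. interest=⌊1599315·106/10000⌋=16952; principal=100641-16952=83689; balance=1599315-83689=1515626
37. interest=⌊1515626·106/10000⌋=16065; principal=100641-16065=84576; balance=1515626-84576=1431050
38. interest=⌊1431050·106/10000⌋=15169; principal=100641-15169=85472; balance=1431050-85472=1345578
39. interest=⌊1345578·106/10000⌋=14263; principal=100641-14263=86378; balance=1345578-86378=1259200
40. interest=⌊1259200·106/10000⌋=13347; principal=100641-13347=87294; balance=1259200-87294=1171906
41. interest=⌊1171906·106/10000⌋=12422; principal=100641-12422=88219; balance=1171906-88219=1083687
42. interest=⌊1083687·106/10000⌋=11487; principal=100641-11487=89154; balance=1083687-89154=994533
43. interest=⌊994533·106/10000⌋=10542; principal=100641-10542=90099; balance=994533-90099=904434
44. interest=⌊904434·106/10000⌋=9587; principal=100641-9587=91054; balance=904434-91054=813380
45. interest=⌊813380·106/10000⌋=8621; principal=100641-8621=92020; balance=813380-92020=721360
46. interest=⌊721360·106/10000⌋=7646; principal=100641-7646=92995; balance=721360-92995=628365
47. interest=⌊628365·106/10000⌋=6660; principal=100641-6660=93981; balance=628365-93981=534384
48. interest=⌊534384·106/10000⌋=5664; principal=100641-5664=94977; balance=534384-94977=439407
49. interest=⌊439407·106/10000⌋=4657; principal=100641-4657=95984; balance=439407-95984=343423
50. interest=⌊343423·106/10000⌋=3640; principal=100641-3640=97001; balance=343423-97001=246422
51. interest=⌊246422·106/10000⌋=2612; principal=100641-2612=98029; balance=246422-98029=148393
52. interest=⌊148393·106/10000⌋=1572; principal=100641-1572=99069; balance=148393-99069=49324
53. interest=⌊49324·106/10000⌋=522; principal=min(100641-522,49324)=49324; balance=49324-49324=0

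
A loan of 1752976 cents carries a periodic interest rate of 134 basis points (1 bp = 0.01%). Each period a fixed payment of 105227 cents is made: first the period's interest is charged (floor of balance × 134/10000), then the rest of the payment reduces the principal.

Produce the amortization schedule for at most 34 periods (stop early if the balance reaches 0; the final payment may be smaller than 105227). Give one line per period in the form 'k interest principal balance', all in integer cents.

1 23489 81738 1671238
2 22394 82833 1588405
3 21284 83943 1504462
4 20159 85068 1419394
5 19019 86208 1333186
6 17864 87363 1245823
7 16694 88533 1157290
8 15507 89720 1067570
9 14305 90922 976648
10 13087 92140 884508
11 11852 93375 791133
12 10601 94626 696507
13 9333 95894 600613
14 8048 97179 503434
15 6746 98481 404953
16 5426 99801 305152
17 4089 101138 204014
18 2733 102494 101520
19 1360 101520 0

1. interest=⌊1752976·134/10000⌋=23489; principal=105227-23489=81738; balance=1752976-81738=1671238
2. interest=⌊1671238·134/10000⌋=22394; principal=105227-22394=82833; balance=1671238-82833=1588405
3. interest=⌊1588405·134/10000⌋=21284; principal=105227-21284=83943; balance=1588405-83943=1504462
4. interest=⌊1504462·134/10000⌋=20159; principal=105227-20159=85068; balance=1504462-85068=1419394
5. interest=⌊1419394·134/10000⌋=19019; principal=105227-19019=86208; balance=1419394-86208=1333186
6. interest=⌊1333186·134/10000⌋=17864; principal=105227-17864=87363; balance=1333186-87363=1245823
7. interest=⌊1245823·134/10000⌋=16694; principal=105227-16694=88533; balance=1245823-88533=1157290
8. interest=⌊1157290·134/10000⌋=15507; principal=105227-15507=89720; balance=1157290-89720=1067570
9. interest=⌊1067570·134/10000⌋=14305; principal=105227-14305=90922; balance=1067570-90922=976648
10. interest=⌊976648·134/10000⌋=13087; principal=105227-13087=92140; balance=976648-92140=884508
11. interest=⌊884508·134/10000⌋=11852; principal=105227-11852=93375; balance=884508-93375=791133
12. interest=⌊791133·134/10000⌋=10601; principal=105227-10601=94626; balance=791133-94626=696507
13. interest=⌊696507·134/10000⌋=9333; principal=105227-9333=95894; balance=696507-95894=600613
14. interest=⌊600613·134/10000⌋=8048; principal=105227-8048=97179; balance=600613-97179=503434
15. interest=⌊503434·134/10000⌋=6746; principal=105227-6746=98481; balance=503434-98481=404953
16. interest=⌊404953·134/10000⌋=5426; principal=105227-5426=99801; balance=404953-99801=305152
17. interest=⌊305152·134/10000⌋=4089; principal=105227-4089=101138; balance=305152-101138=204014
18. interest=⌊204014·134/10000⌋=2733; principal=105227-2733=102494; balance=204014-102494=101520
19. interest=⌊101520·134/10000⌋=1360; principal=min(105227-1360,101520)=101520; balance=101520-101520=0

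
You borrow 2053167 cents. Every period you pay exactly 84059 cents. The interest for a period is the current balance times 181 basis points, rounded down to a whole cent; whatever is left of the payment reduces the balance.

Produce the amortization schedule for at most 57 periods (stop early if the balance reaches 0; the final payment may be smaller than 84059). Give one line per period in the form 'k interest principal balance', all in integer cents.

1. interest=⌊2053167·181/10000⌋=37162; principal=84059-37162=46897; balance=2053167-46897=2006270
2. interest=⌊2006270·181/10000⌋=36313; principal=84059-36313=47746; balance=2006270-47746=1958524
3. interest=⌊1958524·181/10000⌋=35449; principal=84059-35449=48610; balance=1958524-48610=1909914
4. interest=⌊1909914·181/10000⌋=34569; principal=84059-34569=49490; balance=1909914-49490=1860424
5. interest=⌊1860424·181/10000⌋=33673; principal=84059-33673=50386; balance=1860424-50386=1810038
6. interest=⌊1810038·181/10000⌋=32761; principal=84059-32761=51298; balance=1810038-51298=1758740
7. interest=⌊1758740·181/10000⌋=31833; principal=84059-31833=52226; balance=1758740-52226=1706514
8. interest=⌊1706514·181/10000⌋=30887; principal=84059-30887=53172; balance=1706514-53172=1653342
9. interest=⌊1653342·181/10000⌋=29925; principal=84059-29925=54134; balance=1653342-54134=1599208
10. interest=⌊1599208·181/10000⌋=28945; principal=84059-28945=55114; balance=1599208-55114=1544094
11. interest=⌊1544094·181/10000⌋=27948; principal=84059-27948=56111; balance=1544094-56111=1487983
12. interest=⌊1487983·181/10000⌋=26932; principal=84059-26932=57127; balance=1487983-57127=1430856
13. interest=⌊1430856·181/10000⌋=25898; principal=84059-25898=58161; balance=1430856-58161=1372695
14. interest=⌊1372695·181/10000⌋=24845; principal=84059-24845=59214; balance=1372695-59214=1313481
15. interest=⌊1313481·181/10000⌋=23774; principal=84059-23774=60285; balance=1313481-60285=1253196
16. interest=⌊1253196·181/10000⌋=22682; principal=84059-22682=61377; balance=1253196-61377=1191819
17. interest=⌊1191819·181/10000⌋=21571; principal=84059-21571=62488; balance=1191819-62488=1129331
18. interest=⌊1129331·181/10000⌋=20440; principal=84059-20440=63619; balance=1129331-63619=1065712
19. interest=⌊1065712·181/10000⌋=19289; principal=84059-19289=64770; balance=1065712-64770=1000942
20. interest=⌊1000942·181/10000⌋=18117; principal=84059-18117=65942; balance=1000942-65942=935000
21. interest=⌊935000·181/10000⌋=16923; principal=84059-16923=67136; balance=935000-67136=867864
22. interest=⌊867864·181/10000⌋=15708; principal=84059-15708=68351; balance=867864-68351=799513
23. interest=⌊799513·181/10000⌋=14471; principal=84059-14471=69588; balance=799513-69588=729925
24. interest=⌊729925·181/10000⌋=13211; principal=84059-13211=70848; balance=729925-70848=659077
25. interest=⌊659077·181/10000⌋=11929; principal=84059-11929=72130; balance=659077-72130=586947
26. interest=⌊586947·181/10000⌋=10623; principal=84059-10623=73436; balance=586947-73436=513511
27. interest=⌊513511·181/10000⌋=9294; principal=84059-9294=74765; balance=513511-74765=438746
28. interest=⌊438746·181/10000⌋=7941; principal=84059-7941=76118; balance=438746-76118=362628
29. interest=⌊362628·181/10000⌋=6563; principal=84059-6563=77496; balance=362628-77496=285132
30. interest=⌊285132·181/10000⌋=5160; principal=84059-5160=78899; balance=285132-78899=206233
31. interest=⌊206233·181/10000⌋=3732; principal=84059-3732=80327; balance=206233-80327=125906
32. interest=⌊125906·181/10000⌋=2278; principal=84059-2278=81781; balance=125906-81781=44125
33. interest=⌊44125·181/10000⌋=798; principal=min(84059-798,44125)=44125; balance=44125-44125=0

1 37162 46897 2006270
2 36313 47746 1958524
3 35449 48610 1909914
4 34569 49490 1860424
5 33673 50386 1810038
6 32761 51298 1758740
7 31833 52226 1706514
8 30887 53172 1653342
9 29925 54134 1599208
10 28945 55114 1544094
11 27948 56111 1487983
12 26932 57127 1430856
13 25898 58161 1372695
14 24845 59214 1313481
15 23774 60285 1253196
16 22682 61377 1191819
17 21571 62488 1129331
18 20440 63619 1065712
19 19289 64770 1000942
20 18117 65942 935000
21 16923 67136 867864
22 15708 68351 799513
23 14471 69588 729925
24 13211 70848 659077
25 11929 72130 586947
26 10623 73436 513511
27 9294 74765 438746
28 7941 76118 362628
29 6563 77496 285132
30 5160 78899 206233
31 3732 80327 125906
32 2278 81781 44125
33 798 44125 0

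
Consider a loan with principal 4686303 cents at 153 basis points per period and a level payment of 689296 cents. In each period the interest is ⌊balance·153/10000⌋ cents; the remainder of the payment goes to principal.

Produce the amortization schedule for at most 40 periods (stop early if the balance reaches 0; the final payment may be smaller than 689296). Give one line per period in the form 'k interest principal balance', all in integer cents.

1. interest=⌊4686303·153/10000⌋=71700; principal=689296-71700=617596; balance=4686303-617596=4068707
2. interest=⌊4068707·153/10000⌋=62251; principal=689296-62251=627045; balance=4068707-627045=3441662
3. interest=⌊3441662·153/10000⌋=52657; principal=689296-52657=636639; balance=3441662-636639=2805023
4. interest=⌊2805023·153/10000⌋=42916; principal=689296-42916=646380; balance=2805023-646380=2158643
5. interest=⌊2158643·153/10000⌋=33027; principal=689296-33027=656269; balance=2158643-656269=1502374
6. interest=⌊1502374·153/10000⌋=22986; principal=689296-22986=666310; balance=1502374-666310=836064
7. interest=⌊836064·153/10000⌋=12791; principal=689296-12791=676505; balance=836064-676505=159559
8. interest=⌊159559·153/10000⌋=2441; principal=min(689296-2441,159559)=159559; balance=159559-159559=0

1 71700 617596 4068707
2 62251 627045 3441662
3 52657 636639 2805023
4 42916 646380 2158643
5 33027 656269 1502374
6 22986 666310 836064
7 12791 676505 159559
8 2441 159559 0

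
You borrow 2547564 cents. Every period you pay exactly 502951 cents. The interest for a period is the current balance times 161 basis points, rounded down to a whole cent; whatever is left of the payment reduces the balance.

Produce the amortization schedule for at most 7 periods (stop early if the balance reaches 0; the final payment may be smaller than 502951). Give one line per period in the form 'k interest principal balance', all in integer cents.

1 41015 461936 2085628
2 33578 469373 1616255
3 26021 476930 1139325
4 18343 484608 654717
5 10540 492411 162306
6 2613 162306 0

1. interest=⌊2547564·161/10000⌋=41015; principal=502951-41015=461936; balance=2547564-461936=2085628
2. interest=⌊2085628·161/10000⌋=33578; principal=502951-33578=469373; balance=2085628-469373=1616255
3. interest=⌊1616255·161/10000⌋=26021; principal=502951-26021=476930; balance=1616255-476930=1139325
4. interest=⌊1139325·161/10000⌋=18343; principal=502951-18343=484608; balance=1139325-484608=654717
5. interest=⌊654717·161/10000⌋=10540; principal=502951-10540=492411; balance=654717-492411=162306
6. interest=⌊162306·161/10000⌋=2613; principal=min(502951-2613,162306)=162306; balance=162306-162306=0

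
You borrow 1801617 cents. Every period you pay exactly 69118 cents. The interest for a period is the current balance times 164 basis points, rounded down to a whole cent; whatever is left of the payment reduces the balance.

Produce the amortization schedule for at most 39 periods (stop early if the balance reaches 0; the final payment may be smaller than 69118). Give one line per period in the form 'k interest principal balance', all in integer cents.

1. interest=⌊1801617·164/10000⌋=29546; principal=69118-29546=39572; balance=1801617-39572=1762045
2. interest=⌊1762045·164/10000⌋=28897; principal=69118-28897=40221; balance=1762045-40221=1721824
3. interest=⌊1721824·164/10000⌋=28237; principal=69118-28237=40881; balance=1721824-40881=1680943
4. interest=⌊1680943·164/10000⌋=27567; principal=69118-27567=41551; balance=1680943-41551=1639392
5. interest=⌊1639392·164/10000⌋=26886; principal=69118-26886=42232; balance=1639392-42232=1597160
6. interest=⌊1597160·164/10000⌋=26193; principal=69118-26193=42925; balance=1597160-42925=1554235
7. interest=⌊1554235·164/10000⌋=25489; principal=69118-25489=43629; balance=1554235-43629=1510606
8. interest=⌊1510606·164/10000⌋=24773; principal=69118-24773=44345; balance=1510606-44345=1466261
9. interest=⌊1466261·164/10000⌋=24046; principal=69118-24046=45072; balance=1466261-45072=1421189
10. interest=⌊1421189·164/10000⌋=23307; principal=69118-23307=45811; balance=1421189-45811=1375378
11. interest=⌊1375378·164/10000⌋=22556; principal=69118-22556=46562; balance=1375378-46562=1328816
12. interest=⌊1328816·164/10000⌋=21792; principal=69118-21792=47326; balance=1328816-47326=1281490
13. interest=⌊1281490·164/10000⌋=21016; principal=69118-21016=48102; balance=1281490-48102=1233388
14. interest=⌊1233388·164/10000⌋=20227; principal=69118-20227=48891; balance=1233388-48891=1184497
15. interest=⌊1184497·164/10000⌋=19425; principal=69118-19425=49693; balance=1184497-49693=1134804
16. interest=⌊1134804·164/10000⌋=18610; principal=69118-18610=50508; balance=1134804-50508=1084296
17. interest=⌊1084296·164/10000⌋=17782; principal=69118-17782=51336; balance=1084296-51336=1032960
18. interest=⌊1032960·164/10000⌋=16940; principal=69118-16940=52178; balance=1032960-52178=980782
19. interest=⌊980782·164/10000⌋=16084; principal=69118-16084=53034; balance=980782-53034=927748
20. interest=⌊927748·164/10000⌋=15215; principal=69118-15215=53903; balance=927748-53903=873845
21. interest=⌊873845·164/10000⌋=14331; principal=69118-14331=54787; balance=873845-54787=819058
22. interest=⌊819058·164/10000⌋=13432; principal=69118-13432=55686; balance=819058-55686=763372
23. interest=⌊763372·164/10000⌋=12519; principal=69118-12519=56599; balance=763372-56599=706773
24. interest=⌊706773·164/10000⌋=11591; principal=69118-11591=57527; balance=706773-57527=649246
25. interest=⌊649246·164/10000⌋=10647; principal=69118-10647=58471; balance=649246-58471=590775
26. interest=⌊590775·164/10000⌋=9688; principal=69118-9688=59430; balance=590775-59430=531345
27. interest=⌊531345·164/10000⌋=8714; principal=69118-8714=60404; balance=531345-60404=470941
28. interest=⌊470941·164/10000⌋=7723; principal=69118-7723=61395; balance=470941-61395=409546
29. interest=⌊409546·164/10000⌋=6716; principal=69118-6716=62402; balance=409546-62402=347144
30. interest=⌊347144·164/10000⌋=5693; principal=69118-5693=63425; balance=347144-63425=283719
31. interest=⌊283719·164/10000⌋=4652; principal=69118-4652=64466; balance=283719-64466=219253
32. interest=⌊219253·164/10000⌋=3595; principal=69118-3595=65523; balance=219253-65523=153730
33. interest=⌊153730·164/10000⌋=2521; principal=69118-2521=66597; balance=153730-66597=87133
34. interest=⌊87133·164/10000⌋=1428; principal=69118-1428=67690; balance=87133-67690=19443
35. interest=⌊19443·164/10000⌋=318; principal=min(69118-318,19443)=19443; balance=19443-19443=0

1 29546 39572 1762045
2 28897 40221 1721824
3 28237 40881 1680943
4 27567 41551 1639392
5 26886 42232 1597160
6 26193 42925 1554235
7 25489 43629 1510606
8 24773 44345 1466261
9 24046 45072 1421189
10 23307 45811 1375378
11 22556 46562 1328816
12 21792 47326 1281490
13 21016 48102 1233388
14 20227 48891 1184497
15 19425 49693 1134804
16 18610 50508 1084296
17 17782 51336 1032960
18 16940 52178 980782
19 16084 53034 927748
20 15215 53903 873845
21 14331 54787 819058
22 13432 55686 763372
23 12519 56599 706773
24 11591 57527 649246
25 10647 58471 590775
26 9688 59430 531345
27 8714 60404 470941
28 7723 61395 409546
29 6716 62402 347144
30 5693 63425 283719
31 4652 64466 219253
32 3595 65523 153730
33 2521 66597 87133
34 1428 67690 19443
35 318 19443 0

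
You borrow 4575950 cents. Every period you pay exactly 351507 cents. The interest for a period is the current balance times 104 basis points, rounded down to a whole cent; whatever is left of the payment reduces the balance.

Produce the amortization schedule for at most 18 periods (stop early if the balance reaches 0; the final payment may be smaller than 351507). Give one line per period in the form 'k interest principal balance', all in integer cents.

1. interest=⌊4575950·104/10000⌋=47589; principal=351507-47589=303918; balance=4575950-303918=4272032
2. interest=⌊4272032·104/10000⌋=44429; principal=351507-44429=307078; balance=4272032-307078=3964954
3. interest=⌊3964954·104/10000⌋=41235; principal=351507-41235=310272; balance=3964954-310272=3654682
4. interest=⌊3654682·104/10000⌋=38008; principal=351507-38008=313499; balance=3654682-313499=3341183
5. interest=⌊3341183·104/10000⌋=34748; principal=351507-34748=316759; balance=3341183-316759=3024424
6. interest=⌊3024424·104/10000⌋=31454; principal=351507-31454=320053; balance=3024424-320053=2704371
7. interest=⌊2704371·104/10000⌋=28125; principal=351507-28125=323382; balance=2704371-323382=2380989
8. interest=⌊2380989·104/10000⌋=24762; principal=351507-24762=326745; balance=2380989-326745=2054244
9. interest=⌊2054244·104/10000⌋=21364; principal=351507-21364=330143; balance=2054244-330143=1724101
10. interest=⌊1724101·104/10000⌋=17930; principal=351507-17930=333577; balance=1724101-333577=1390524
11. interest=⌊1390524·104/10000⌋=14461; principal=351507-14461=337046; balance=1390524-337046=1053478
12. interest=⌊1053478·104/10000⌋=10956; principal=351507-10956=340551; balance=1053478-340551=712927
13. interest=⌊712927·104/10000⌋=7414; principal=351507-7414=344093; balance=712927-344093=368834
14. interest=⌊368834·104/10000⌋=3835; principal=351507-3835=347672; balance=368834-347672=21162
15. interest=⌊21162·104/10000⌋=220; principal=min(351507-220,21162)=21162; balance=21162-21162=0

1 47589 303918 4272032
2 44429 307078 3964954
3 41235 310272 3654682
4 38008 313499 3341183
5 34748 316759 3024424
6 31454 320053 2704371
7 28125 323382 2380989
8 24762 326745 2054244
9 21364 330143 1724101
10 17930 333577 1390524
11 14461 337046 1053478
12 10956 340551 712927
13 7414 344093 368834
14 3835 347672 21162
15 220 21162 0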